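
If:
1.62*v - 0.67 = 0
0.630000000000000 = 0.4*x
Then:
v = 0.41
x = 1.58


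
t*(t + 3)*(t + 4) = t^3 + 7*t^2 + 12*t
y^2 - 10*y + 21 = (y - 7)*(y - 3)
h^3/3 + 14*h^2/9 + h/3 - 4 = (h/3 + 1)*(h - 4/3)*(h + 3)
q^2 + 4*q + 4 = (q + 2)^2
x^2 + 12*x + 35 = (x + 5)*(x + 7)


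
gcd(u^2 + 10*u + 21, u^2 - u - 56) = u + 7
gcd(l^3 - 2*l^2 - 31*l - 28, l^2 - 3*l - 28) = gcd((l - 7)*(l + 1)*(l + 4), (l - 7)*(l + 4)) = l^2 - 3*l - 28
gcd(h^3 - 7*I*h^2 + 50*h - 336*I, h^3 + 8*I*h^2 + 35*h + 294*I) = h^2 + I*h + 42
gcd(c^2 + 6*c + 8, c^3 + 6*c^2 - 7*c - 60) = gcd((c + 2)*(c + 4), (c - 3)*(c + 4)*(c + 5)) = c + 4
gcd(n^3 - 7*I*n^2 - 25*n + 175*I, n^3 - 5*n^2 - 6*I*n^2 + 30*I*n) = n - 5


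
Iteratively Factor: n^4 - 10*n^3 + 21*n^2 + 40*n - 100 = (n - 5)*(n^3 - 5*n^2 - 4*n + 20) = (n - 5)^2*(n^2 - 4) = (n - 5)^2*(n + 2)*(n - 2)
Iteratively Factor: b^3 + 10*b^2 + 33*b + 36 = (b + 3)*(b^2 + 7*b + 12) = (b + 3)^2*(b + 4)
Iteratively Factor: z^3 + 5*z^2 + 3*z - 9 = (z + 3)*(z^2 + 2*z - 3) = (z - 1)*(z + 3)*(z + 3)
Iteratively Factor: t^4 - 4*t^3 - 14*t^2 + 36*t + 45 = (t + 3)*(t^3 - 7*t^2 + 7*t + 15) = (t - 5)*(t + 3)*(t^2 - 2*t - 3) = (t - 5)*(t - 3)*(t + 3)*(t + 1)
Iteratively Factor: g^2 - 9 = (g + 3)*(g - 3)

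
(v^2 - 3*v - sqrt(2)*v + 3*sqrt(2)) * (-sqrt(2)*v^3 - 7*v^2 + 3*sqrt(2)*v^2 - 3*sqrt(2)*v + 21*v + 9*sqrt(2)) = -sqrt(2)*v^5 - 5*v^4 + 6*sqrt(2)*v^4 - 5*sqrt(2)*v^3 + 30*v^3 - 39*v^2 - 24*sqrt(2)*v^2 - 36*v + 36*sqrt(2)*v + 54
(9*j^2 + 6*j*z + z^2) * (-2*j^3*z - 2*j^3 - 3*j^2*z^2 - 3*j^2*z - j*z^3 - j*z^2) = -18*j^5*z - 18*j^5 - 39*j^4*z^2 - 39*j^4*z - 29*j^3*z^3 - 29*j^3*z^2 - 9*j^2*z^4 - 9*j^2*z^3 - j*z^5 - j*z^4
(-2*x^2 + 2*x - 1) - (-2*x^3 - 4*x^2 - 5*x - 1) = 2*x^3 + 2*x^2 + 7*x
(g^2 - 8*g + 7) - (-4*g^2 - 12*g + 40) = 5*g^2 + 4*g - 33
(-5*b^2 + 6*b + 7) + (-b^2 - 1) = -6*b^2 + 6*b + 6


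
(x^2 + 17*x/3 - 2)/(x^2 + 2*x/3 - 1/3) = (x + 6)/(x + 1)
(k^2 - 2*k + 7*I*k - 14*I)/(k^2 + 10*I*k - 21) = (k - 2)/(k + 3*I)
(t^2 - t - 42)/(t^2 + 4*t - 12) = (t - 7)/(t - 2)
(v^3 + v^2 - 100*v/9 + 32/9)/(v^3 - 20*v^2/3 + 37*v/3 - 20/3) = (9*v^3 + 9*v^2 - 100*v + 32)/(3*(3*v^3 - 20*v^2 + 37*v - 20))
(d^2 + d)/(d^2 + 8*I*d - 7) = d*(d + 1)/(d^2 + 8*I*d - 7)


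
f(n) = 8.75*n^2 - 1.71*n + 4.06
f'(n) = 17.5*n - 1.71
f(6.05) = 313.99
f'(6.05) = 104.16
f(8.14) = 569.91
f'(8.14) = 140.74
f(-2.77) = 75.93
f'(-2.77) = -50.18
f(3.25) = 90.92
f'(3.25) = 55.16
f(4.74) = 192.55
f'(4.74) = 81.24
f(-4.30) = 173.20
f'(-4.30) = -76.96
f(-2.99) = 87.40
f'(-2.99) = -54.04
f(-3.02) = 89.03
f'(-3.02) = -54.56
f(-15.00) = 1998.46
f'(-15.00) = -264.21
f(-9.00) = 728.20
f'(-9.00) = -159.21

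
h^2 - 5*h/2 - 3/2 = (h - 3)*(h + 1/2)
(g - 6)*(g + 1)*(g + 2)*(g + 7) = g^4 + 4*g^3 - 37*g^2 - 124*g - 84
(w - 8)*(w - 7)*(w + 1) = w^3 - 14*w^2 + 41*w + 56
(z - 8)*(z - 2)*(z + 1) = z^3 - 9*z^2 + 6*z + 16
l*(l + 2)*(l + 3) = l^3 + 5*l^2 + 6*l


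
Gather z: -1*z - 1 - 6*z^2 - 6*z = -6*z^2 - 7*z - 1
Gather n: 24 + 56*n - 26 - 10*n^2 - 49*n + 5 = -10*n^2 + 7*n + 3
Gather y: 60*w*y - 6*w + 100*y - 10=-6*w + y*(60*w + 100) - 10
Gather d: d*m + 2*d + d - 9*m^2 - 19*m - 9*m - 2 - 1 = d*(m + 3) - 9*m^2 - 28*m - 3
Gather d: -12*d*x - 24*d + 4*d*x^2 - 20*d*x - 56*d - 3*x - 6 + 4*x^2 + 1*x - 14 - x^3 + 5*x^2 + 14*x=d*(4*x^2 - 32*x - 80) - x^3 + 9*x^2 + 12*x - 20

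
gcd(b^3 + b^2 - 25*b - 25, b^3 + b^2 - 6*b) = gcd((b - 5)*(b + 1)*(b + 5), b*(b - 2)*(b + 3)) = 1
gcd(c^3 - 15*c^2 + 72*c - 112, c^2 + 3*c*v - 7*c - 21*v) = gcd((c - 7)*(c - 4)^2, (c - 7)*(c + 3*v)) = c - 7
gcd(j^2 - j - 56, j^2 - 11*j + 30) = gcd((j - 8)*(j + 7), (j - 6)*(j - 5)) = 1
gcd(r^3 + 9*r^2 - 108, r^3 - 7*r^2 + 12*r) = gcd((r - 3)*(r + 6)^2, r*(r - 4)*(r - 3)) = r - 3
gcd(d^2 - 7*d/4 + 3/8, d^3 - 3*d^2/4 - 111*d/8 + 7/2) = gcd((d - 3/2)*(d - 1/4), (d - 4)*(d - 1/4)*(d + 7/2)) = d - 1/4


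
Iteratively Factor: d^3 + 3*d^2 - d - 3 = (d - 1)*(d^2 + 4*d + 3) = (d - 1)*(d + 1)*(d + 3)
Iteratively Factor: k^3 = (k)*(k^2) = k^2*(k)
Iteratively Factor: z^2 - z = (z)*(z - 1)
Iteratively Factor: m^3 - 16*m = (m - 4)*(m^2 + 4*m) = m*(m - 4)*(m + 4)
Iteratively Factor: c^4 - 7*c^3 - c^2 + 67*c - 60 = (c + 3)*(c^3 - 10*c^2 + 29*c - 20) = (c - 4)*(c + 3)*(c^2 - 6*c + 5) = (c - 4)*(c - 1)*(c + 3)*(c - 5)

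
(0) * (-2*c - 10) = 0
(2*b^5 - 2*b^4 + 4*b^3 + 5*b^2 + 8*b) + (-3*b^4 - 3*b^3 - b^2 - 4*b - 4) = 2*b^5 - 5*b^4 + b^3 + 4*b^2 + 4*b - 4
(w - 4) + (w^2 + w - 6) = w^2 + 2*w - 10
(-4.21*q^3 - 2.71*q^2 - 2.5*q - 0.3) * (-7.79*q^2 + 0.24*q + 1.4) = 32.7959*q^5 + 20.1005*q^4 + 12.9306*q^3 - 2.057*q^2 - 3.572*q - 0.42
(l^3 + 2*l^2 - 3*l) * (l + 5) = l^4 + 7*l^3 + 7*l^2 - 15*l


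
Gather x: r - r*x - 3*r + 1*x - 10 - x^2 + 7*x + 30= -2*r - x^2 + x*(8 - r) + 20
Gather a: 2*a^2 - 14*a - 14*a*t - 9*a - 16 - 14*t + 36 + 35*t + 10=2*a^2 + a*(-14*t - 23) + 21*t + 30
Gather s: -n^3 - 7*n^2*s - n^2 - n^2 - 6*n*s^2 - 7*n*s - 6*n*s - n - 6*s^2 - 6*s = -n^3 - 2*n^2 - n + s^2*(-6*n - 6) + s*(-7*n^2 - 13*n - 6)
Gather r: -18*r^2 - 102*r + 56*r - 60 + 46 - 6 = -18*r^2 - 46*r - 20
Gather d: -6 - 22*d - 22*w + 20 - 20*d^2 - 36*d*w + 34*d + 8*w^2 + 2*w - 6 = -20*d^2 + d*(12 - 36*w) + 8*w^2 - 20*w + 8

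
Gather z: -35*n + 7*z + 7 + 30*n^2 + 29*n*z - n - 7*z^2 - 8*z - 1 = 30*n^2 - 36*n - 7*z^2 + z*(29*n - 1) + 6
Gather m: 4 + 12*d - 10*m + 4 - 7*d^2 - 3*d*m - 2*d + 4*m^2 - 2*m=-7*d^2 + 10*d + 4*m^2 + m*(-3*d - 12) + 8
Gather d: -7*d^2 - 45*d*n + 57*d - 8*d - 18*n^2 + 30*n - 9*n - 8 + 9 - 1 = -7*d^2 + d*(49 - 45*n) - 18*n^2 + 21*n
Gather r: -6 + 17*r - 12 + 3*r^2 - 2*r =3*r^2 + 15*r - 18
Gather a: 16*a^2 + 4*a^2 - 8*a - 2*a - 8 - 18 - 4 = 20*a^2 - 10*a - 30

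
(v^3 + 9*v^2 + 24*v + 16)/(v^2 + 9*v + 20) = (v^2 + 5*v + 4)/(v + 5)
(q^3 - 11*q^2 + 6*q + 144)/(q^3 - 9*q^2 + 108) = (q - 8)/(q - 6)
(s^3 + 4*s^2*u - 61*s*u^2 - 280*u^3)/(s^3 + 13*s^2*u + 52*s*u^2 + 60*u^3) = (s^2 - s*u - 56*u^2)/(s^2 + 8*s*u + 12*u^2)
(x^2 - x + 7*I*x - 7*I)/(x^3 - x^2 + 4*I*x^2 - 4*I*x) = (x + 7*I)/(x*(x + 4*I))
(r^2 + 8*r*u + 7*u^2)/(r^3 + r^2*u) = (r + 7*u)/r^2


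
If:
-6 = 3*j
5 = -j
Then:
No Solution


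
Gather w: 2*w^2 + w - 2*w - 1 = 2*w^2 - w - 1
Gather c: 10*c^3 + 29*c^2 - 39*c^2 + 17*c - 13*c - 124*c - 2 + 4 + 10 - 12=10*c^3 - 10*c^2 - 120*c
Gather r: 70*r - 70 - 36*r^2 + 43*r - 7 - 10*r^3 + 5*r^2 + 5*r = -10*r^3 - 31*r^2 + 118*r - 77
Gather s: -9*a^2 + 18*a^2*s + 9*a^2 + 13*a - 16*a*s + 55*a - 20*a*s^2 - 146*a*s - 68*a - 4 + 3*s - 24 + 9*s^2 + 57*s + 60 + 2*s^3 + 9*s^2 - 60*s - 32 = 2*s^3 + s^2*(18 - 20*a) + s*(18*a^2 - 162*a)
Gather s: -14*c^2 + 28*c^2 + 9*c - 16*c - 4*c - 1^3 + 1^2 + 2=14*c^2 - 11*c + 2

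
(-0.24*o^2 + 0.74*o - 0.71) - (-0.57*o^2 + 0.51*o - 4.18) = 0.33*o^2 + 0.23*o + 3.47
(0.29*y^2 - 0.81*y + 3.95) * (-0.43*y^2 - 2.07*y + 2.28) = -0.1247*y^4 - 0.252*y^3 + 0.6394*y^2 - 10.0233*y + 9.006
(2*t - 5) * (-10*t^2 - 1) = -20*t^3 + 50*t^2 - 2*t + 5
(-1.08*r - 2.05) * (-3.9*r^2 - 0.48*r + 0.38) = 4.212*r^3 + 8.5134*r^2 + 0.5736*r - 0.779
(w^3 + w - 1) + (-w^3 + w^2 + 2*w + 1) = w^2 + 3*w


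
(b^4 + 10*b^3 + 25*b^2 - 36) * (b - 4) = b^5 + 6*b^4 - 15*b^3 - 100*b^2 - 36*b + 144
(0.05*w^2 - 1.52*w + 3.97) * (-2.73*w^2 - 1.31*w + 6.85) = -0.1365*w^4 + 4.0841*w^3 - 8.5044*w^2 - 15.6127*w + 27.1945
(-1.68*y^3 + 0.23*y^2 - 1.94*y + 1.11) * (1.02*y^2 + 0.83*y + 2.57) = -1.7136*y^5 - 1.1598*y^4 - 6.1055*y^3 + 0.1131*y^2 - 4.0645*y + 2.8527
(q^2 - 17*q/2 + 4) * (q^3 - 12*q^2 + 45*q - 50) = q^5 - 41*q^4/2 + 151*q^3 - 961*q^2/2 + 605*q - 200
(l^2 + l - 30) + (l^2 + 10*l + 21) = 2*l^2 + 11*l - 9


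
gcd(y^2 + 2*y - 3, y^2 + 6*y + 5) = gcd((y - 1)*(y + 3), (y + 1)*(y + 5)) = 1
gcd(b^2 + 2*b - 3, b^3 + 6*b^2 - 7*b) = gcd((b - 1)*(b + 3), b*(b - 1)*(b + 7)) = b - 1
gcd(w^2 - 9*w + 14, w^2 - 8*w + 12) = w - 2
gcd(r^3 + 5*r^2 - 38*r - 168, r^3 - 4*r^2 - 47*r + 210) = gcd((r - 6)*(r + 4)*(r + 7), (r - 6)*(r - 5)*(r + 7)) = r^2 + r - 42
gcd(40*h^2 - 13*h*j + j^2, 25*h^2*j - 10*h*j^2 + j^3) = 5*h - j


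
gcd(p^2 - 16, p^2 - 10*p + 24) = p - 4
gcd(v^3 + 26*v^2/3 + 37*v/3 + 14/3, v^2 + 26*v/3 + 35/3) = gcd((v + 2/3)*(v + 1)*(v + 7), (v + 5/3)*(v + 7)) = v + 7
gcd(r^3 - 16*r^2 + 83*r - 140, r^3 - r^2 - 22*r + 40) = r - 4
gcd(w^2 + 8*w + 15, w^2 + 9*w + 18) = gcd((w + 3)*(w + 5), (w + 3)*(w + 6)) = w + 3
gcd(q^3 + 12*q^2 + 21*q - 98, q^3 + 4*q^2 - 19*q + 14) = q^2 + 5*q - 14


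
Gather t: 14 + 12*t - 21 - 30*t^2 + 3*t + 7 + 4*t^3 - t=4*t^3 - 30*t^2 + 14*t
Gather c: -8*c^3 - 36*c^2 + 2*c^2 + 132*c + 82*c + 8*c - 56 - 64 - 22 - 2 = -8*c^3 - 34*c^2 + 222*c - 144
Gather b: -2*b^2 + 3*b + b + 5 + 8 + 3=-2*b^2 + 4*b + 16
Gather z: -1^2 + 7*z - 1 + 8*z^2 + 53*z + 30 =8*z^2 + 60*z + 28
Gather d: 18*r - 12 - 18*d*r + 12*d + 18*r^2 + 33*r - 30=d*(12 - 18*r) + 18*r^2 + 51*r - 42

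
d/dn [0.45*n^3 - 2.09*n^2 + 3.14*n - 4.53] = 1.35*n^2 - 4.18*n + 3.14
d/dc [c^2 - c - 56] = 2*c - 1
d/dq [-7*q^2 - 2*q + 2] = -14*q - 2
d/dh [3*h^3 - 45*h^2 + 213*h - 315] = 9*h^2 - 90*h + 213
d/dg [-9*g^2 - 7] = -18*g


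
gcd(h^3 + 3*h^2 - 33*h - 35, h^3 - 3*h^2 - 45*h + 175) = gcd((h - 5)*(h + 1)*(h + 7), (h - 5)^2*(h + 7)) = h^2 + 2*h - 35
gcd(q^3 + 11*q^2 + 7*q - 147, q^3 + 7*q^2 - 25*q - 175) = q + 7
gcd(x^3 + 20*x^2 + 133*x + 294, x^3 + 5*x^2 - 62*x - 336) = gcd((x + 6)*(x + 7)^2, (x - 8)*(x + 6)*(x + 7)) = x^2 + 13*x + 42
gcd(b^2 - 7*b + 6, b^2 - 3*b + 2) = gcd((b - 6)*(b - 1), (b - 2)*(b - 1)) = b - 1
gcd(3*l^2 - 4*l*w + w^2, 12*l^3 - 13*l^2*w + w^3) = 3*l^2 - 4*l*w + w^2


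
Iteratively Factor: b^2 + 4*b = (b)*(b + 4)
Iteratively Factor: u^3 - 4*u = (u)*(u^2 - 4) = u*(u - 2)*(u + 2)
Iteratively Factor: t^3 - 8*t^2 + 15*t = (t - 3)*(t^2 - 5*t) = (t - 5)*(t - 3)*(t)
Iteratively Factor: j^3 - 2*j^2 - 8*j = (j + 2)*(j^2 - 4*j) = (j - 4)*(j + 2)*(j)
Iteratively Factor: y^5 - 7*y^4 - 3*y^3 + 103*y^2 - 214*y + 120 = (y - 5)*(y^4 - 2*y^3 - 13*y^2 + 38*y - 24) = (y - 5)*(y + 4)*(y^3 - 6*y^2 + 11*y - 6) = (y - 5)*(y - 3)*(y + 4)*(y^2 - 3*y + 2) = (y - 5)*(y - 3)*(y - 1)*(y + 4)*(y - 2)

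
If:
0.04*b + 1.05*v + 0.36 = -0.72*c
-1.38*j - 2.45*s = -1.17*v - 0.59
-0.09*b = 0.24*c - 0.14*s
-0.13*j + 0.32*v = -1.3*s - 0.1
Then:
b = 4.31496784152303*v + 1.51222845382043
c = -1.6980537689735*v - 0.584012691878913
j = 1.09112426035503*v + 0.47905325443787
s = -0.137041420118343*v - 0.0290177514792899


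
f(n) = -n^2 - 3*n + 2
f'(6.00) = -15.00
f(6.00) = -52.00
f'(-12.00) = 21.00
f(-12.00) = -106.00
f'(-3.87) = 4.74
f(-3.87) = -1.37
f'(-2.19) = 1.38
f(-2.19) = 3.77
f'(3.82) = -10.64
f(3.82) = -24.05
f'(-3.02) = 3.04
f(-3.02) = 1.94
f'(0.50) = -4.00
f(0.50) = 0.25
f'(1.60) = -6.20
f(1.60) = -5.36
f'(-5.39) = 7.78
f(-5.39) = -10.88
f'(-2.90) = 2.80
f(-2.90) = 2.29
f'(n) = -2*n - 3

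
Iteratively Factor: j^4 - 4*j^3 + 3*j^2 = (j - 3)*(j^3 - j^2) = (j - 3)*(j - 1)*(j^2) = j*(j - 3)*(j - 1)*(j)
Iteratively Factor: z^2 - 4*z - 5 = (z - 5)*(z + 1)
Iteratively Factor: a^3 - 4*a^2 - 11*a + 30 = (a - 2)*(a^2 - 2*a - 15) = (a - 2)*(a + 3)*(a - 5)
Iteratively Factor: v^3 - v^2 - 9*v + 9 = (v - 1)*(v^2 - 9) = (v - 3)*(v - 1)*(v + 3)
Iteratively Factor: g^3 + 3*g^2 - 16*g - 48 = (g + 4)*(g^2 - g - 12) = (g + 3)*(g + 4)*(g - 4)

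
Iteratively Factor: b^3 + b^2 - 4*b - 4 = (b - 2)*(b^2 + 3*b + 2) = (b - 2)*(b + 1)*(b + 2)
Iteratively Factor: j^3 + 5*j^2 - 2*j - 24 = (j - 2)*(j^2 + 7*j + 12) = (j - 2)*(j + 3)*(j + 4)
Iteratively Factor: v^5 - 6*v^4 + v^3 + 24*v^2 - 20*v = (v - 2)*(v^4 - 4*v^3 - 7*v^2 + 10*v) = (v - 2)*(v + 2)*(v^3 - 6*v^2 + 5*v) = (v - 5)*(v - 2)*(v + 2)*(v^2 - v) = v*(v - 5)*(v - 2)*(v + 2)*(v - 1)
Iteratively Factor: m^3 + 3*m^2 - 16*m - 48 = (m - 4)*(m^2 + 7*m + 12) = (m - 4)*(m + 3)*(m + 4)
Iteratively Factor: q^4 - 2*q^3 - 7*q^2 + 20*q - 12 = (q - 2)*(q^3 - 7*q + 6) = (q - 2)^2*(q^2 + 2*q - 3) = (q - 2)^2*(q - 1)*(q + 3)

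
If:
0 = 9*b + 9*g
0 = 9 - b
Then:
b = 9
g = -9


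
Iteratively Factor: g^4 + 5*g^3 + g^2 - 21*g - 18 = (g + 3)*(g^3 + 2*g^2 - 5*g - 6) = (g + 1)*(g + 3)*(g^2 + g - 6) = (g - 2)*(g + 1)*(g + 3)*(g + 3)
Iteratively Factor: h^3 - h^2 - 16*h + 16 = (h - 4)*(h^2 + 3*h - 4) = (h - 4)*(h - 1)*(h + 4)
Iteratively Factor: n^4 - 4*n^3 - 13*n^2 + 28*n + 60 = (n + 2)*(n^3 - 6*n^2 - n + 30) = (n + 2)^2*(n^2 - 8*n + 15) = (n - 3)*(n + 2)^2*(n - 5)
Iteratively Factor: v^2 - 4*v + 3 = (v - 1)*(v - 3)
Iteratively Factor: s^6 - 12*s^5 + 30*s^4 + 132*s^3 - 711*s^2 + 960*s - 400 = (s - 1)*(s^5 - 11*s^4 + 19*s^3 + 151*s^2 - 560*s + 400) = (s - 1)^2*(s^4 - 10*s^3 + 9*s^2 + 160*s - 400) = (s - 1)^2*(s + 4)*(s^3 - 14*s^2 + 65*s - 100) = (s - 4)*(s - 1)^2*(s + 4)*(s^2 - 10*s + 25) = (s - 5)*(s - 4)*(s - 1)^2*(s + 4)*(s - 5)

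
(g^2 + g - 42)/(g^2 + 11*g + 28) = (g - 6)/(g + 4)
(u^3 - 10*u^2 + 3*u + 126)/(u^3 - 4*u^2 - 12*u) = (u^2 - 4*u - 21)/(u*(u + 2))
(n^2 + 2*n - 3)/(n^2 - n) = (n + 3)/n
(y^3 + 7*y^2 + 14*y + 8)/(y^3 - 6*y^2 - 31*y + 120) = (y^3 + 7*y^2 + 14*y + 8)/(y^3 - 6*y^2 - 31*y + 120)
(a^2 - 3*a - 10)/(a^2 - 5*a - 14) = (a - 5)/(a - 7)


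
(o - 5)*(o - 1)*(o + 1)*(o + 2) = o^4 - 3*o^3 - 11*o^2 + 3*o + 10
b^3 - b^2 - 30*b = b*(b - 6)*(b + 5)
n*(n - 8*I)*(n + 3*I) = n^3 - 5*I*n^2 + 24*n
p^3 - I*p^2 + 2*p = p*(p - 2*I)*(p + I)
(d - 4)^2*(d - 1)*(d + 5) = d^4 - 4*d^3 - 21*d^2 + 104*d - 80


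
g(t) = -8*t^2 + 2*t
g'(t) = 2 - 16*t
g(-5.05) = -214.12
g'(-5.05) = 82.80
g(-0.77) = -6.28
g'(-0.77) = 14.32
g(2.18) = -33.66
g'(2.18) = -32.88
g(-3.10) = -83.08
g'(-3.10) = 51.60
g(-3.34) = -95.92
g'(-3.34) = 55.44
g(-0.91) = -8.44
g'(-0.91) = 16.56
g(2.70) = -52.92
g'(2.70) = -41.20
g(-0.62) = -4.32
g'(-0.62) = 11.92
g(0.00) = 0.00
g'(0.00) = 2.00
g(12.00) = -1128.00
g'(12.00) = -190.00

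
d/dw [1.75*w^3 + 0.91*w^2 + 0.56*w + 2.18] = 5.25*w^2 + 1.82*w + 0.56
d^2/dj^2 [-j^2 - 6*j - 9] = -2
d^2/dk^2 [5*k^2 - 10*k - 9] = 10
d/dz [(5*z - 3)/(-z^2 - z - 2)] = (-5*z^2 - 5*z + (2*z + 1)*(5*z - 3) - 10)/(z^2 + z + 2)^2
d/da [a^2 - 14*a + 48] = 2*a - 14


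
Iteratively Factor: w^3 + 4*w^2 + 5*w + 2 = (w + 1)*(w^2 + 3*w + 2) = (w + 1)^2*(w + 2)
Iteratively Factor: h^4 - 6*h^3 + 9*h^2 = (h - 3)*(h^3 - 3*h^2) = h*(h - 3)*(h^2 - 3*h) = h*(h - 3)^2*(h)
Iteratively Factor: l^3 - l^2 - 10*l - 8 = (l + 1)*(l^2 - 2*l - 8) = (l + 1)*(l + 2)*(l - 4)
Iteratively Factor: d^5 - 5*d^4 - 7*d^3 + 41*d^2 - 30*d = (d)*(d^4 - 5*d^3 - 7*d^2 + 41*d - 30) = d*(d - 1)*(d^3 - 4*d^2 - 11*d + 30) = d*(d - 5)*(d - 1)*(d^2 + d - 6) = d*(d - 5)*(d - 1)*(d + 3)*(d - 2)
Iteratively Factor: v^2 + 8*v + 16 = (v + 4)*(v + 4)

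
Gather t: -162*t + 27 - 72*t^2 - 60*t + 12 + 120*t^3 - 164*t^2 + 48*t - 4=120*t^3 - 236*t^2 - 174*t + 35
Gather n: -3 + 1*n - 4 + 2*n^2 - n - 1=2*n^2 - 8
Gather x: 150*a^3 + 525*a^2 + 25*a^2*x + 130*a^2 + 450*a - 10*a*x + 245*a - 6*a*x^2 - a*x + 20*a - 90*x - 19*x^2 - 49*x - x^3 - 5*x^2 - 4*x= 150*a^3 + 655*a^2 + 715*a - x^3 + x^2*(-6*a - 24) + x*(25*a^2 - 11*a - 143)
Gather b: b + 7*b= 8*b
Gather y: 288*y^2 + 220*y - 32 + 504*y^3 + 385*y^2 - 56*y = 504*y^3 + 673*y^2 + 164*y - 32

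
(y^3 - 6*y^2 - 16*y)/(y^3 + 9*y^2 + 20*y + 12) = y*(y - 8)/(y^2 + 7*y + 6)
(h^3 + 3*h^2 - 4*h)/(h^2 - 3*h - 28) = h*(h - 1)/(h - 7)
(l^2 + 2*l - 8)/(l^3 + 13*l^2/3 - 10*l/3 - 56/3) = 3/(3*l + 7)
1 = 1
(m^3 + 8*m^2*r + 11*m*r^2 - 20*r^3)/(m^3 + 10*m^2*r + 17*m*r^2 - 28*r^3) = (m + 5*r)/(m + 7*r)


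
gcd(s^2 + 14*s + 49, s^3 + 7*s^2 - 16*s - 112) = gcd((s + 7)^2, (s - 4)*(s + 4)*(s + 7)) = s + 7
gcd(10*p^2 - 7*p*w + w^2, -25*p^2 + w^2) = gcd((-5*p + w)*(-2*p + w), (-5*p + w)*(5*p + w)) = 5*p - w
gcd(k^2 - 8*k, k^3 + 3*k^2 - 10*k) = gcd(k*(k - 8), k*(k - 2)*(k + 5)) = k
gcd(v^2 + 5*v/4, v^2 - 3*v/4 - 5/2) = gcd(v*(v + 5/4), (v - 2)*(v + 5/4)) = v + 5/4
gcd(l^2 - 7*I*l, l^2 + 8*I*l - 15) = 1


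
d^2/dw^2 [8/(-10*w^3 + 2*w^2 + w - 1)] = 16*(2*(15*w - 1)*(10*w^3 - 2*w^2 - w + 1) - (-30*w^2 + 4*w + 1)^2)/(10*w^3 - 2*w^2 - w + 1)^3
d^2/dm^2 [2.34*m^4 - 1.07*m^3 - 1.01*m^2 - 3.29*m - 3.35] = 28.08*m^2 - 6.42*m - 2.02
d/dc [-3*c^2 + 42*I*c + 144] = -6*c + 42*I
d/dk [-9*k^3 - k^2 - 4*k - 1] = -27*k^2 - 2*k - 4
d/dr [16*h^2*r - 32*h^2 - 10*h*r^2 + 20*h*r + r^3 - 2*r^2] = 16*h^2 - 20*h*r + 20*h + 3*r^2 - 4*r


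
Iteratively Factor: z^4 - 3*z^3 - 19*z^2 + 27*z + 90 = (z + 3)*(z^3 - 6*z^2 - z + 30) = (z - 3)*(z + 3)*(z^2 - 3*z - 10) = (z - 5)*(z - 3)*(z + 3)*(z + 2)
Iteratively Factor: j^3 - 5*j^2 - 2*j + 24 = (j - 3)*(j^2 - 2*j - 8) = (j - 4)*(j - 3)*(j + 2)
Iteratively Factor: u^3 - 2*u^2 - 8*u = (u - 4)*(u^2 + 2*u) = u*(u - 4)*(u + 2)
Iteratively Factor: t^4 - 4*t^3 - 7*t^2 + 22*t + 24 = (t - 4)*(t^3 - 7*t - 6) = (t - 4)*(t - 3)*(t^2 + 3*t + 2) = (t - 4)*(t - 3)*(t + 1)*(t + 2)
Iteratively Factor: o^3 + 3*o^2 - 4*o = (o - 1)*(o^2 + 4*o) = (o - 1)*(o + 4)*(o)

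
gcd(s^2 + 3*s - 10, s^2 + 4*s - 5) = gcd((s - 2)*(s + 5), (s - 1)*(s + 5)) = s + 5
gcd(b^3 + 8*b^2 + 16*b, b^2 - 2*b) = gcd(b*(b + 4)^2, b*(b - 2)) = b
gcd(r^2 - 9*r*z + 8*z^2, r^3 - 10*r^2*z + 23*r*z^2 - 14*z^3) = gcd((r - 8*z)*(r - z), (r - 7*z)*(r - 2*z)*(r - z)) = -r + z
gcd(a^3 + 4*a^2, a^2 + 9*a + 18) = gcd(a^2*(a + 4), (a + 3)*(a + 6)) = 1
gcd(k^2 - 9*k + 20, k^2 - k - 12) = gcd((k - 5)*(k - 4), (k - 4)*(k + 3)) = k - 4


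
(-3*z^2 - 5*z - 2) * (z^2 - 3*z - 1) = -3*z^4 + 4*z^3 + 16*z^2 + 11*z + 2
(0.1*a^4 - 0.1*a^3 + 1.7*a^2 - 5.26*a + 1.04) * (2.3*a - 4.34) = 0.23*a^5 - 0.664*a^4 + 4.344*a^3 - 19.476*a^2 + 25.2204*a - 4.5136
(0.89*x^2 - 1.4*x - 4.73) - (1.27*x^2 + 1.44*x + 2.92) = -0.38*x^2 - 2.84*x - 7.65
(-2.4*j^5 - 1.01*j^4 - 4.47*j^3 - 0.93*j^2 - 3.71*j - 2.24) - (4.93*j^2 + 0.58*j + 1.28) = -2.4*j^5 - 1.01*j^4 - 4.47*j^3 - 5.86*j^2 - 4.29*j - 3.52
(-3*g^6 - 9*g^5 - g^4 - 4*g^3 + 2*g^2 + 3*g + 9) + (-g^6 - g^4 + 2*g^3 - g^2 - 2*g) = -4*g^6 - 9*g^5 - 2*g^4 - 2*g^3 + g^2 + g + 9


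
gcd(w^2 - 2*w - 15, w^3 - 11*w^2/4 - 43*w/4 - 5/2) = w - 5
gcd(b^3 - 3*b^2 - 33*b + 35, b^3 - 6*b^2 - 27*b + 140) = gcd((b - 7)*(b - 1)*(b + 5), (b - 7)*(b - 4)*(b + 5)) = b^2 - 2*b - 35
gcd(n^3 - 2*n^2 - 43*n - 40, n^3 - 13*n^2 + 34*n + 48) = n^2 - 7*n - 8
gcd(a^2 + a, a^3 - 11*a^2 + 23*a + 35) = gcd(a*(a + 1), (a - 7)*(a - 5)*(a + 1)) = a + 1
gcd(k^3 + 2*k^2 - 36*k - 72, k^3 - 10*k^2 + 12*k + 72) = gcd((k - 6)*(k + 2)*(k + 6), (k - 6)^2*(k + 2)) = k^2 - 4*k - 12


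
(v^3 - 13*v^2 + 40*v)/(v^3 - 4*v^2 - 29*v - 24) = v*(v - 5)/(v^2 + 4*v + 3)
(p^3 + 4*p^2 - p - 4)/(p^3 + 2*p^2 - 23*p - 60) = (p^2 - 1)/(p^2 - 2*p - 15)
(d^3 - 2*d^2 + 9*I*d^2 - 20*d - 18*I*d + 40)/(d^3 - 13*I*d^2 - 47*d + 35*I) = (d^3 + d^2*(-2 + 9*I) + d*(-20 - 18*I) + 40)/(d^3 - 13*I*d^2 - 47*d + 35*I)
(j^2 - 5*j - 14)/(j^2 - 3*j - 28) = (j + 2)/(j + 4)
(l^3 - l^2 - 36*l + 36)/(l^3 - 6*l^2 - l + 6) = (l + 6)/(l + 1)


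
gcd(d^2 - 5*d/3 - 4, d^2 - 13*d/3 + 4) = d - 3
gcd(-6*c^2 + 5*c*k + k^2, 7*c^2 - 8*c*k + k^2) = c - k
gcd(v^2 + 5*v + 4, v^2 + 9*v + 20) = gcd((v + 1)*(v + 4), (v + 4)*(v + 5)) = v + 4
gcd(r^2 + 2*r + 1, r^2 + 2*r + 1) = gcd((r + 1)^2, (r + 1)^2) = r^2 + 2*r + 1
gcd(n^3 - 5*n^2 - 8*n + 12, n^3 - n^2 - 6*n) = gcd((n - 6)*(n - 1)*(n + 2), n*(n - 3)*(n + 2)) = n + 2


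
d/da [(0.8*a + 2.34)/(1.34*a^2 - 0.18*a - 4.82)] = (1.072*a^2 - 0.144*a - (0.8*a + 2.34)*(2.68*a - 0.18) - 3.856)/(-1.34*a^2 + 0.18*a + 4.82)^2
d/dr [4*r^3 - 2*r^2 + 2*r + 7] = 12*r^2 - 4*r + 2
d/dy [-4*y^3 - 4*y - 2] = -12*y^2 - 4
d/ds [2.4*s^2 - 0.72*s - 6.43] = 4.8*s - 0.72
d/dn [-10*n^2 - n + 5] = -20*n - 1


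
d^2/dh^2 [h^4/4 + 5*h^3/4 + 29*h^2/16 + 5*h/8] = 3*h^2 + 15*h/2 + 29/8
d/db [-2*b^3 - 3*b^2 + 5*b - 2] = -6*b^2 - 6*b + 5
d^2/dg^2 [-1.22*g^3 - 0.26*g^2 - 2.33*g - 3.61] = -7.32*g - 0.52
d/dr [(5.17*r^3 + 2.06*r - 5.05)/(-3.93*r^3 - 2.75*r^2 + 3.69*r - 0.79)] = (-14.2175*r^4 + 54.3462*r^3 - 66.1274*r^2 - 27.775*r + 17.0071)/(15.4449*r^6 + 21.615*r^5 - 21.4409*r^4 - 14.0856*r^3 + 17.9611*r^2 - 5.8302*r + 0.6241)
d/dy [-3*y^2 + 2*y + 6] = 2 - 6*y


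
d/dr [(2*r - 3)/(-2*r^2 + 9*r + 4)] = (4*r^2 - 12*r + 35)/(4*r^4 - 36*r^3 + 65*r^2 + 72*r + 16)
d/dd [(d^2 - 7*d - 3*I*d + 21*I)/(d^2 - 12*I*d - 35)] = (d^2*(7 - 9*I) + d*(-70 - 42*I) - 7 + 105*I)/(d^4 - 24*I*d^3 - 214*d^2 + 840*I*d + 1225)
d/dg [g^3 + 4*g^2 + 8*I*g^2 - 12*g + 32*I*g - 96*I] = 3*g^2 + g*(8 + 16*I) - 12 + 32*I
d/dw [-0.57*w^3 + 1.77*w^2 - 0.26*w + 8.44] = -1.71*w^2 + 3.54*w - 0.26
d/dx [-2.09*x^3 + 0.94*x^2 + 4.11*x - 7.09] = -6.27*x^2 + 1.88*x + 4.11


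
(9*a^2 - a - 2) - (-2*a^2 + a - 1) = 11*a^2 - 2*a - 1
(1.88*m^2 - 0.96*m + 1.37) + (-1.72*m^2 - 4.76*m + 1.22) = 0.16*m^2 - 5.72*m + 2.59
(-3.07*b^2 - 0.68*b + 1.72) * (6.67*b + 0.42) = -20.4769*b^3 - 5.825*b^2 + 11.1868*b + 0.7224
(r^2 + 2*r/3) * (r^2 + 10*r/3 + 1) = r^4 + 4*r^3 + 29*r^2/9 + 2*r/3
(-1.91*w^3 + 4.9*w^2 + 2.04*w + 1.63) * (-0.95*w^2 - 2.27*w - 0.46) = 1.8145*w^5 - 0.3193*w^4 - 12.1824*w^3 - 8.4333*w^2 - 4.6385*w - 0.7498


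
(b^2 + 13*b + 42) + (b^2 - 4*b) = 2*b^2 + 9*b + 42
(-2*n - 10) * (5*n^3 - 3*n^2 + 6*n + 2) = -10*n^4 - 44*n^3 + 18*n^2 - 64*n - 20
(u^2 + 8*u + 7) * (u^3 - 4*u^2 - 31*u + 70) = u^5 + 4*u^4 - 56*u^3 - 206*u^2 + 343*u + 490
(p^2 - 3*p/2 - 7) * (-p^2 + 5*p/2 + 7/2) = -p^4 + 4*p^3 + 27*p^2/4 - 91*p/4 - 49/2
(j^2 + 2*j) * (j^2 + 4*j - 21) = j^4 + 6*j^3 - 13*j^2 - 42*j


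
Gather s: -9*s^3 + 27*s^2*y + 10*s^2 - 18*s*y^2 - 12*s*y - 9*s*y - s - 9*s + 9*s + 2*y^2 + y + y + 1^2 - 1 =-9*s^3 + s^2*(27*y + 10) + s*(-18*y^2 - 21*y - 1) + 2*y^2 + 2*y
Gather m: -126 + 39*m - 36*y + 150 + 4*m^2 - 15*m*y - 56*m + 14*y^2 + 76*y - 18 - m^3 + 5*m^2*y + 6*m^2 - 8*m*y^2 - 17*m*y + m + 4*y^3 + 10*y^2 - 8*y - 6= -m^3 + m^2*(5*y + 10) + m*(-8*y^2 - 32*y - 16) + 4*y^3 + 24*y^2 + 32*y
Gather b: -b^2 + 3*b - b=-b^2 + 2*b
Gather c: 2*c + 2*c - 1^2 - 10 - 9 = 4*c - 20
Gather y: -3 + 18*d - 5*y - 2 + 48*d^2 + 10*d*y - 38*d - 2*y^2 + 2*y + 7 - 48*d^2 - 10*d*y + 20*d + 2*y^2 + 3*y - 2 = 0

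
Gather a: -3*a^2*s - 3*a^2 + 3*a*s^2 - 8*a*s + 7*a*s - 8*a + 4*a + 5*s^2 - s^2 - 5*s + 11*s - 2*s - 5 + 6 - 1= a^2*(-3*s - 3) + a*(3*s^2 - s - 4) + 4*s^2 + 4*s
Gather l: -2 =-2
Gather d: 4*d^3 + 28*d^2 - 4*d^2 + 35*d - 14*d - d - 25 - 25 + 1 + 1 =4*d^3 + 24*d^2 + 20*d - 48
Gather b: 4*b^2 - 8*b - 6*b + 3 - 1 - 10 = 4*b^2 - 14*b - 8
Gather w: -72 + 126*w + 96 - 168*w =24 - 42*w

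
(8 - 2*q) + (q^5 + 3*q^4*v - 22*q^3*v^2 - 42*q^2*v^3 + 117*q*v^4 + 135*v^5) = q^5 + 3*q^4*v - 22*q^3*v^2 - 42*q^2*v^3 + 117*q*v^4 - 2*q + 135*v^5 + 8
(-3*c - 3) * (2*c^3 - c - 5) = -6*c^4 - 6*c^3 + 3*c^2 + 18*c + 15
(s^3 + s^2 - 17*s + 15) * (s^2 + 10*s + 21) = s^5 + 11*s^4 + 14*s^3 - 134*s^2 - 207*s + 315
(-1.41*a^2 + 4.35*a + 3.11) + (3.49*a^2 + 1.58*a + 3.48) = 2.08*a^2 + 5.93*a + 6.59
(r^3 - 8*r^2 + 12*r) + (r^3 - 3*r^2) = 2*r^3 - 11*r^2 + 12*r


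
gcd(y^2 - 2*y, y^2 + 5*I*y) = y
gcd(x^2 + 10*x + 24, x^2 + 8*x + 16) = x + 4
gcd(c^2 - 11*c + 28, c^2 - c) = 1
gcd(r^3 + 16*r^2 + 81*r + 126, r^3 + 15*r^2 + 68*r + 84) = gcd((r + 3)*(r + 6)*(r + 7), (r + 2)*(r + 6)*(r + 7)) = r^2 + 13*r + 42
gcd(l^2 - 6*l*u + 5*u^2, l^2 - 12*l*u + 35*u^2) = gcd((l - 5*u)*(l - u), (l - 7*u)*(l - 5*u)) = -l + 5*u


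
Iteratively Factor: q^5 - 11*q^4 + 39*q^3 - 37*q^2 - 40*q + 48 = (q + 1)*(q^4 - 12*q^3 + 51*q^2 - 88*q + 48) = (q - 4)*(q + 1)*(q^3 - 8*q^2 + 19*q - 12) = (q - 4)*(q - 1)*(q + 1)*(q^2 - 7*q + 12) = (q - 4)*(q - 3)*(q - 1)*(q + 1)*(q - 4)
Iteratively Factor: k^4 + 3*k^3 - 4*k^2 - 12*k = (k)*(k^3 + 3*k^2 - 4*k - 12) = k*(k + 2)*(k^2 + k - 6) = k*(k - 2)*(k + 2)*(k + 3)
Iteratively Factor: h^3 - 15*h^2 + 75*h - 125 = (h - 5)*(h^2 - 10*h + 25) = (h - 5)^2*(h - 5)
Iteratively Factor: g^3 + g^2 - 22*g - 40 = (g + 2)*(g^2 - g - 20) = (g - 5)*(g + 2)*(g + 4)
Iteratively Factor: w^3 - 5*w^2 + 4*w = (w - 1)*(w^2 - 4*w) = w*(w - 1)*(w - 4)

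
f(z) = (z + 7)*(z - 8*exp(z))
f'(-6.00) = -5.04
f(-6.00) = -6.02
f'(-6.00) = -5.04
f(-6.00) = -6.02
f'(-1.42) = -8.56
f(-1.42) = -18.71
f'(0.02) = -58.42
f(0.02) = -57.15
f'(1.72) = -423.81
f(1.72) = -374.58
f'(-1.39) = -8.95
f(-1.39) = -18.98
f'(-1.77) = -5.03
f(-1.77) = -16.38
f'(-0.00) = -57.00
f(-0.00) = -56.00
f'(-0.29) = -39.73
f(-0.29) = -42.11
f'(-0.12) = -49.15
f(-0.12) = -49.64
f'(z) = z + (1 - 8*exp(z))*(z + 7) - 8*exp(z) = z - (z + 7)*(8*exp(z) - 1) - 8*exp(z)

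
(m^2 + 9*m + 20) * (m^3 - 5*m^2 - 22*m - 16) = m^5 + 4*m^4 - 47*m^3 - 314*m^2 - 584*m - 320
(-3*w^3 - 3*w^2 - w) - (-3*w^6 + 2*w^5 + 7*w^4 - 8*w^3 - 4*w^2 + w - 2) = 3*w^6 - 2*w^5 - 7*w^4 + 5*w^3 + w^2 - 2*w + 2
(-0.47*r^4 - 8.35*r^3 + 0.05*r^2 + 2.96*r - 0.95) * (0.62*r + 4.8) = -0.2914*r^5 - 7.433*r^4 - 40.049*r^3 + 2.0752*r^2 + 13.619*r - 4.56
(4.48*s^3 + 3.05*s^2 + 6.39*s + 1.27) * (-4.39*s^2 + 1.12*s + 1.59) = -19.6672*s^5 - 8.3719*s^4 - 17.5129*s^3 + 6.431*s^2 + 11.5825*s + 2.0193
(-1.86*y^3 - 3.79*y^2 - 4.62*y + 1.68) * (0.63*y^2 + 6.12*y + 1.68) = -1.1718*y^5 - 13.7709*y^4 - 29.2302*y^3 - 33.5832*y^2 + 2.52*y + 2.8224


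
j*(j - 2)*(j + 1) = j^3 - j^2 - 2*j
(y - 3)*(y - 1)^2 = y^3 - 5*y^2 + 7*y - 3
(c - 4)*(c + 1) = c^2 - 3*c - 4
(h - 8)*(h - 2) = h^2 - 10*h + 16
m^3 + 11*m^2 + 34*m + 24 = (m + 1)*(m + 4)*(m + 6)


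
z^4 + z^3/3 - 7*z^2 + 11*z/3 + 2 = (z - 2)*(z - 1)*(z + 1/3)*(z + 3)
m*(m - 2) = m^2 - 2*m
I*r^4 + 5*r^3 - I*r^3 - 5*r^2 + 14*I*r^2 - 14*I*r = r*(r - 7*I)*(r + 2*I)*(I*r - I)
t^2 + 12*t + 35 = (t + 5)*(t + 7)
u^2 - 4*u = u*(u - 4)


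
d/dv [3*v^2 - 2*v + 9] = 6*v - 2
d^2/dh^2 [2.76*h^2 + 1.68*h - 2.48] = 5.52000000000000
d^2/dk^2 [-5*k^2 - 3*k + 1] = -10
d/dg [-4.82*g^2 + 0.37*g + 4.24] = 0.37 - 9.64*g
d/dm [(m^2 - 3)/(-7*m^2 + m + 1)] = (m^2 - 40*m + 3)/(49*m^4 - 14*m^3 - 13*m^2 + 2*m + 1)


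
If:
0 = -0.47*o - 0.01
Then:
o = -0.02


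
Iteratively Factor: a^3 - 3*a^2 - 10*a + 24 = (a - 2)*(a^2 - a - 12) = (a - 2)*(a + 3)*(a - 4)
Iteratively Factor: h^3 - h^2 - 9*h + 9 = (h + 3)*(h^2 - 4*h + 3) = (h - 3)*(h + 3)*(h - 1)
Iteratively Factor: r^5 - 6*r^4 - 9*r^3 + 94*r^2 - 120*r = (r - 2)*(r^4 - 4*r^3 - 17*r^2 + 60*r) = r*(r - 2)*(r^3 - 4*r^2 - 17*r + 60) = r*(r - 5)*(r - 2)*(r^2 + r - 12) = r*(r - 5)*(r - 2)*(r + 4)*(r - 3)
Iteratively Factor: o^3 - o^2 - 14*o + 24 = (o + 4)*(o^2 - 5*o + 6) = (o - 3)*(o + 4)*(o - 2)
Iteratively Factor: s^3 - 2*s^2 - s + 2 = (s + 1)*(s^2 - 3*s + 2) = (s - 1)*(s + 1)*(s - 2)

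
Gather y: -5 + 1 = -4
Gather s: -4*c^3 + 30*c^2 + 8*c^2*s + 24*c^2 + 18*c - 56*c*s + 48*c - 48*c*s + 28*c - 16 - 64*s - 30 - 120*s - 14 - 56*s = -4*c^3 + 54*c^2 + 94*c + s*(8*c^2 - 104*c - 240) - 60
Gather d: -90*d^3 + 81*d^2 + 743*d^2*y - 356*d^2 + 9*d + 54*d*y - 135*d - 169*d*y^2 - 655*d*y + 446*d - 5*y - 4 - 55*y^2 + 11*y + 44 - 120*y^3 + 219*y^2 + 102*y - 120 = -90*d^3 + d^2*(743*y - 275) + d*(-169*y^2 - 601*y + 320) - 120*y^3 + 164*y^2 + 108*y - 80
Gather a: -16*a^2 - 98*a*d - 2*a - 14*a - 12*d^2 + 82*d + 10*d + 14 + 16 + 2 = -16*a^2 + a*(-98*d - 16) - 12*d^2 + 92*d + 32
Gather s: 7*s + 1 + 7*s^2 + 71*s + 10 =7*s^2 + 78*s + 11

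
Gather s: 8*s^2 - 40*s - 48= 8*s^2 - 40*s - 48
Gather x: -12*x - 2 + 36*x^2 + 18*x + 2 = 36*x^2 + 6*x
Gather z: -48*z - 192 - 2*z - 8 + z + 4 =-49*z - 196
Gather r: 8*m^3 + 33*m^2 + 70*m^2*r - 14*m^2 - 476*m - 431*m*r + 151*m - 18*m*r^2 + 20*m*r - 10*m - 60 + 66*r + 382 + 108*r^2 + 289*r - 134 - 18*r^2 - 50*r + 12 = 8*m^3 + 19*m^2 - 335*m + r^2*(90 - 18*m) + r*(70*m^2 - 411*m + 305) + 200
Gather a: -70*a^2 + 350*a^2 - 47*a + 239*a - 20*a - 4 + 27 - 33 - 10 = 280*a^2 + 172*a - 20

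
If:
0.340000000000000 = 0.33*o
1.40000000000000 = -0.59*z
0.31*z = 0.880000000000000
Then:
No Solution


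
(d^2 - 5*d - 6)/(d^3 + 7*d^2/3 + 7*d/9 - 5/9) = 9*(d - 6)/(9*d^2 + 12*d - 5)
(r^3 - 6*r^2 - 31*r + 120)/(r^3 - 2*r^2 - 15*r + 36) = (r^2 - 3*r - 40)/(r^2 + r - 12)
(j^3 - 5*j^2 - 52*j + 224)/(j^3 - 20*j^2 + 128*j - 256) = (j + 7)/(j - 8)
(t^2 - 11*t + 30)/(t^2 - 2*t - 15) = (t - 6)/(t + 3)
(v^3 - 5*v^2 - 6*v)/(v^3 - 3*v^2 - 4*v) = (v - 6)/(v - 4)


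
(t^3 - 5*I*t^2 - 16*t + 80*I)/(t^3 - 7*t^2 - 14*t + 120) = (t^2 - t*(4 + 5*I) + 20*I)/(t^2 - 11*t + 30)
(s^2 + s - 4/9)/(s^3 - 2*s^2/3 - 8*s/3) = (s - 1/3)/(s*(s - 2))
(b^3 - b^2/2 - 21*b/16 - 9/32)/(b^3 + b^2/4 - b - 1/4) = (8*b^2 - 6*b - 9)/(8*(b^2 - 1))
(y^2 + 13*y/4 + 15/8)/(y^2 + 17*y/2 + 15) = (y + 3/4)/(y + 6)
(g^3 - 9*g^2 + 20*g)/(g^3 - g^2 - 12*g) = (g - 5)/(g + 3)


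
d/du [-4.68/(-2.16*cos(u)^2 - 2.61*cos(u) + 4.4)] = (20.2176*cos(u) + 12.2148)*sin(u)/(2.16*cos(u)^2 + 2.61*cos(u) - 4.4)^2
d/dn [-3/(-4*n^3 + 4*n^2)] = 3*(2 - 3*n)/(4*n^3*(n - 1)^2)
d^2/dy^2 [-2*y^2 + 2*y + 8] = -4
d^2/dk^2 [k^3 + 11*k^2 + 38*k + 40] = 6*k + 22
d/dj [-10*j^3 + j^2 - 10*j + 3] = -30*j^2 + 2*j - 10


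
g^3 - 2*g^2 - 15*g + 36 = (g - 3)^2*(g + 4)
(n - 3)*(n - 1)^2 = n^3 - 5*n^2 + 7*n - 3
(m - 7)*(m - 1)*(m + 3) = m^3 - 5*m^2 - 17*m + 21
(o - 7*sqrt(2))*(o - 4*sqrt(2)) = o^2 - 11*sqrt(2)*o + 56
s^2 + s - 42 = (s - 6)*(s + 7)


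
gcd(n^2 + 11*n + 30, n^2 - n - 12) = 1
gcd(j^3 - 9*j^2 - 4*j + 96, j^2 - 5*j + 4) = j - 4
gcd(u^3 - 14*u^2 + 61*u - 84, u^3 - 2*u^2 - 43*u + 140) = u - 4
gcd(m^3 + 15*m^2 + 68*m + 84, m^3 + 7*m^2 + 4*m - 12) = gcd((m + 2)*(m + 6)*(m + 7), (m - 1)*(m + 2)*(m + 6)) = m^2 + 8*m + 12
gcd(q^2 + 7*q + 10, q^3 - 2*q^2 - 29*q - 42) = q + 2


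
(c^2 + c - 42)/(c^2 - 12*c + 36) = (c + 7)/(c - 6)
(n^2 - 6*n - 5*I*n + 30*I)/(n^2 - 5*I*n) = (n - 6)/n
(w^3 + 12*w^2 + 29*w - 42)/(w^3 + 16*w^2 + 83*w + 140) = (w^2 + 5*w - 6)/(w^2 + 9*w + 20)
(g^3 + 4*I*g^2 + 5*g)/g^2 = g + 4*I + 5/g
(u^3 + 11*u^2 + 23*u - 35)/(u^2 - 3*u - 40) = (u^2 + 6*u - 7)/(u - 8)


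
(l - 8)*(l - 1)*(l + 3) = l^3 - 6*l^2 - 19*l + 24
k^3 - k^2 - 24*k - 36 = (k - 6)*(k + 2)*(k + 3)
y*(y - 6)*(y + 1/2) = y^3 - 11*y^2/2 - 3*y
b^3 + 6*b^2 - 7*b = b*(b - 1)*(b + 7)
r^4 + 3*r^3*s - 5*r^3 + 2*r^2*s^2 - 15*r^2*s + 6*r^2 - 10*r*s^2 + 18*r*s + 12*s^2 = (r - 3)*(r - 2)*(r + s)*(r + 2*s)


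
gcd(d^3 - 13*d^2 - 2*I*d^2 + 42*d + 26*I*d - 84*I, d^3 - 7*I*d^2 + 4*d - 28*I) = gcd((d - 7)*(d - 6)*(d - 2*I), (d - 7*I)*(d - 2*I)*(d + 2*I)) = d - 2*I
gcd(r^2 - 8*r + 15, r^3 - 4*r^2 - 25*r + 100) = r - 5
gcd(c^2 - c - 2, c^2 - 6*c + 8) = c - 2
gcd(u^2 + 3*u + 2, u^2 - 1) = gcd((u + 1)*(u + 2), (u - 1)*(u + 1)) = u + 1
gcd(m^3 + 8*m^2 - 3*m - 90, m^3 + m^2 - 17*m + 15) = m^2 + 2*m - 15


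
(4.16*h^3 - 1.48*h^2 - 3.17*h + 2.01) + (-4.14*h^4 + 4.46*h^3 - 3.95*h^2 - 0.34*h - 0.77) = -4.14*h^4 + 8.62*h^3 - 5.43*h^2 - 3.51*h + 1.24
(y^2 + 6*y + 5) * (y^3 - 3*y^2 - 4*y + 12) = y^5 + 3*y^4 - 17*y^3 - 27*y^2 + 52*y + 60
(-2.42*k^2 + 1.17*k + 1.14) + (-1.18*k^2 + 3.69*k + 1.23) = -3.6*k^2 + 4.86*k + 2.37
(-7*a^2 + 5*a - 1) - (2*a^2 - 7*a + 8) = -9*a^2 + 12*a - 9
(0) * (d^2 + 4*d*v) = 0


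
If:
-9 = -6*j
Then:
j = 3/2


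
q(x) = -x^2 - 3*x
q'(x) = -2*x - 3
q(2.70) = -15.39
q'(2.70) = -8.40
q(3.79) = -25.73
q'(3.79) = -10.58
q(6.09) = -55.36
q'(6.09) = -15.18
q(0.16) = -0.51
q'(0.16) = -3.32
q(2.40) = -12.96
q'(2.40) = -7.80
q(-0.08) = 0.23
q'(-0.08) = -2.84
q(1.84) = -8.91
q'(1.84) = -6.68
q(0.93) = -3.65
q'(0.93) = -4.86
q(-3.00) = 0.00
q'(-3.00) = 3.00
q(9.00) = -108.00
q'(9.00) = -21.00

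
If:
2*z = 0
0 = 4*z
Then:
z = 0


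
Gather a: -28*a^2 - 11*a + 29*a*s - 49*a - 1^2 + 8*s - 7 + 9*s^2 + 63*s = -28*a^2 + a*(29*s - 60) + 9*s^2 + 71*s - 8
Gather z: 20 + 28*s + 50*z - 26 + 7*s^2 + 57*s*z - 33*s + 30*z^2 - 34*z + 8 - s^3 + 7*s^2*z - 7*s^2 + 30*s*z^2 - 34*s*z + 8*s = -s^3 + 3*s + z^2*(30*s + 30) + z*(7*s^2 + 23*s + 16) + 2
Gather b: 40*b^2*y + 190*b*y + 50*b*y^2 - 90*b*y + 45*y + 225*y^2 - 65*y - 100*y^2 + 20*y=40*b^2*y + b*(50*y^2 + 100*y) + 125*y^2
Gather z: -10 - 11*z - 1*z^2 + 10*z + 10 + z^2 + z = 0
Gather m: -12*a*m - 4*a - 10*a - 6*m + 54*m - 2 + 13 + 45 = -14*a + m*(48 - 12*a) + 56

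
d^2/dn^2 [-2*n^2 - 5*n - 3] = -4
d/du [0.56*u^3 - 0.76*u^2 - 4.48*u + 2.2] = 1.68*u^2 - 1.52*u - 4.48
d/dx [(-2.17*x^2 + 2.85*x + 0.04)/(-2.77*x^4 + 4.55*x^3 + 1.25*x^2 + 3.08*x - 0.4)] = (-12.0218*x^5 + 33.557*x^4 - 25.4918*x^3 - 10.7921*x^2 + 1.636*x - 1.2632)/(7.6729*x^8 - 25.207*x^7 + 13.7775*x^6 - 5.6882*x^5 + 31.8065*x^4 + 4.06*x^3 + 8.4864*x^2 - 2.464*x + 0.16)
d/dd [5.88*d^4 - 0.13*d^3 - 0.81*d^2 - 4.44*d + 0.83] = 23.52*d^3 - 0.39*d^2 - 1.62*d - 4.44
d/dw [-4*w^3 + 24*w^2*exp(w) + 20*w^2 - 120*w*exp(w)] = 24*w^2*exp(w) - 12*w^2 - 72*w*exp(w) + 40*w - 120*exp(w)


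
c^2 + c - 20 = (c - 4)*(c + 5)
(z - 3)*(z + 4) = z^2 + z - 12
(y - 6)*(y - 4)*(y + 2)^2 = y^4 - 6*y^3 - 12*y^2 + 56*y + 96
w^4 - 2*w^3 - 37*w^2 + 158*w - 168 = (w - 4)*(w - 3)*(w - 2)*(w + 7)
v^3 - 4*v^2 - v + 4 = (v - 4)*(v - 1)*(v + 1)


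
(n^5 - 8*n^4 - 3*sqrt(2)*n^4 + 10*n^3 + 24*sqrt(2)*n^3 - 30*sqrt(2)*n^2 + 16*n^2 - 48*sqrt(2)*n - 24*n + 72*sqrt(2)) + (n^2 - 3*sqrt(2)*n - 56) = n^5 - 8*n^4 - 3*sqrt(2)*n^4 + 10*n^3 + 24*sqrt(2)*n^3 - 30*sqrt(2)*n^2 + 17*n^2 - 51*sqrt(2)*n - 24*n - 56 + 72*sqrt(2)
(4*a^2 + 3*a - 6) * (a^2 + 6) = 4*a^4 + 3*a^3 + 18*a^2 + 18*a - 36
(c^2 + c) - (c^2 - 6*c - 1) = 7*c + 1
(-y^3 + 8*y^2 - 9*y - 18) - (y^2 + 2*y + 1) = -y^3 + 7*y^2 - 11*y - 19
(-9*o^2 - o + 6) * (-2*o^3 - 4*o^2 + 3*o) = 18*o^5 + 38*o^4 - 35*o^3 - 27*o^2 + 18*o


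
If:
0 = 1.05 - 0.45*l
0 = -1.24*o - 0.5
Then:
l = 2.33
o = -0.40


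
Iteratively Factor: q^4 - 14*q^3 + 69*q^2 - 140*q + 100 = (q - 2)*(q^3 - 12*q^2 + 45*q - 50) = (q - 5)*(q - 2)*(q^2 - 7*q + 10) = (q - 5)*(q - 2)^2*(q - 5)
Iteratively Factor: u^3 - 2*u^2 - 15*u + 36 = (u - 3)*(u^2 + u - 12) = (u - 3)^2*(u + 4)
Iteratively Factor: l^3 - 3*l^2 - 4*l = (l + 1)*(l^2 - 4*l) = l*(l + 1)*(l - 4)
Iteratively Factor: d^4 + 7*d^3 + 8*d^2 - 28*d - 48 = (d + 4)*(d^3 + 3*d^2 - 4*d - 12) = (d + 3)*(d + 4)*(d^2 - 4) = (d + 2)*(d + 3)*(d + 4)*(d - 2)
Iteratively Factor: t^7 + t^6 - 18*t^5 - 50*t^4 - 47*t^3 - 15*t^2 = (t + 1)*(t^6 - 18*t^4 - 32*t^3 - 15*t^2) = t*(t + 1)*(t^5 - 18*t^3 - 32*t^2 - 15*t) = t*(t + 1)^2*(t^4 - t^3 - 17*t^2 - 15*t) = t*(t + 1)^2*(t + 3)*(t^3 - 4*t^2 - 5*t) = t^2*(t + 1)^2*(t + 3)*(t^2 - 4*t - 5) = t^2*(t - 5)*(t + 1)^2*(t + 3)*(t + 1)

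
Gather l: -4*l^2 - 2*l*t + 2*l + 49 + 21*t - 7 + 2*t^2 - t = -4*l^2 + l*(2 - 2*t) + 2*t^2 + 20*t + 42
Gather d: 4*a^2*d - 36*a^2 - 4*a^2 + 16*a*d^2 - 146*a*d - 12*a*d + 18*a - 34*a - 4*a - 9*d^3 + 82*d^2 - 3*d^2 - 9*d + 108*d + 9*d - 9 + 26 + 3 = -40*a^2 - 20*a - 9*d^3 + d^2*(16*a + 79) + d*(4*a^2 - 158*a + 108) + 20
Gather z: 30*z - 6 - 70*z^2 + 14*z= -70*z^2 + 44*z - 6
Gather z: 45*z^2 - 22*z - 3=45*z^2 - 22*z - 3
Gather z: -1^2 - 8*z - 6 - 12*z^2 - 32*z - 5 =-12*z^2 - 40*z - 12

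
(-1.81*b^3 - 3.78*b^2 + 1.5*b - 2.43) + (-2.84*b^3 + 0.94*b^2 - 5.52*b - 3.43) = -4.65*b^3 - 2.84*b^2 - 4.02*b - 5.86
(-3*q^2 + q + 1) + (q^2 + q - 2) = -2*q^2 + 2*q - 1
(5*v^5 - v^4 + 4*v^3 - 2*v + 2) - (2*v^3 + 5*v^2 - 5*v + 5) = 5*v^5 - v^4 + 2*v^3 - 5*v^2 + 3*v - 3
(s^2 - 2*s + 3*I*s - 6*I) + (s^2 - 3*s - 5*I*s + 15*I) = 2*s^2 - 5*s - 2*I*s + 9*I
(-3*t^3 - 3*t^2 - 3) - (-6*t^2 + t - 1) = -3*t^3 + 3*t^2 - t - 2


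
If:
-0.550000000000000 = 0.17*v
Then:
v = -3.24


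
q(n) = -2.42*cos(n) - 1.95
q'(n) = 2.42*sin(n)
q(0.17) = -4.34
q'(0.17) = 0.41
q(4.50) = -1.44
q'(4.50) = -2.37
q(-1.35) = -2.48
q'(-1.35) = -2.36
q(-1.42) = -2.31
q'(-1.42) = -2.39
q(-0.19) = -4.33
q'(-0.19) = -0.46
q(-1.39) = -2.39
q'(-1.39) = -2.38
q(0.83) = -3.58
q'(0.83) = 1.79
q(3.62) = 0.20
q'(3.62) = -1.11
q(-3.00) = 0.45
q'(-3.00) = -0.34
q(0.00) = -4.37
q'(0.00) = 0.00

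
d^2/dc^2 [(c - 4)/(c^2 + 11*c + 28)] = 2*((c - 4)*(2*c + 11)^2 - (3*c + 7)*(c^2 + 11*c + 28))/(c^2 + 11*c + 28)^3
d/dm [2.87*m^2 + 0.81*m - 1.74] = 5.74*m + 0.81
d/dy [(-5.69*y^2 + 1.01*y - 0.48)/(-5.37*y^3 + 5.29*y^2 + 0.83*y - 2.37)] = (-30.5553*y^4 + 10.8474*y^3 - 17.7984*y^2 + 32.049*y - 1.9953)/(28.8369*y^6 - 56.8146*y^5 + 19.0699*y^4 + 34.2352*y^3 - 24.3857*y^2 - 3.9342*y + 5.6169)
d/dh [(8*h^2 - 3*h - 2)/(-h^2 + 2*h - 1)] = (13*h - 7)/(h^3 - 3*h^2 + 3*h - 1)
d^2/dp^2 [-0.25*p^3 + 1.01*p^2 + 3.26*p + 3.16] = 2.02 - 1.5*p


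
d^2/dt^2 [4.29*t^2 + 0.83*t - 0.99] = 8.58000000000000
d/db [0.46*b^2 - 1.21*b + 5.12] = 0.92*b - 1.21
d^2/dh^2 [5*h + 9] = 0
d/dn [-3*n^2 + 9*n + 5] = 9 - 6*n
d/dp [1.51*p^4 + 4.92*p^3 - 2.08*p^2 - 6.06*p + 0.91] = 6.04*p^3 + 14.76*p^2 - 4.16*p - 6.06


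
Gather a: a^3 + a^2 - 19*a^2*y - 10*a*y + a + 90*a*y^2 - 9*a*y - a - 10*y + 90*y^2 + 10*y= a^3 + a^2*(1 - 19*y) + a*(90*y^2 - 19*y) + 90*y^2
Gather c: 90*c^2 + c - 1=90*c^2 + c - 1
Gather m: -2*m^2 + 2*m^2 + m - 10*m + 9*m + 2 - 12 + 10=0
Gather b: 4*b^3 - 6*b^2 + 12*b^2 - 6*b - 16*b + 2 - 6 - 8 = 4*b^3 + 6*b^2 - 22*b - 12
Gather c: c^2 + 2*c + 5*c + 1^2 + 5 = c^2 + 7*c + 6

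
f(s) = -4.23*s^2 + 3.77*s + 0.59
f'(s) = 3.77 - 8.46*s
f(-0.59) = -3.11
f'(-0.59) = 8.76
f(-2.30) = -30.46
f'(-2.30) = 23.23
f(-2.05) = -24.92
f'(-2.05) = 21.11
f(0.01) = 0.63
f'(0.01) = 3.69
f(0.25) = 1.27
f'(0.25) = 1.66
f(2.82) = -22.42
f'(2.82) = -20.09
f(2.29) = -12.96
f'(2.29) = -15.60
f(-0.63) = -3.46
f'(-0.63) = 9.10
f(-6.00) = -174.31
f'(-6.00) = 54.53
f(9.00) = -308.11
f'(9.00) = -72.37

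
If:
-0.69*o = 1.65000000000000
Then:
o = -2.39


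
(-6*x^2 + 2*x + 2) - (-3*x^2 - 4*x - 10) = -3*x^2 + 6*x + 12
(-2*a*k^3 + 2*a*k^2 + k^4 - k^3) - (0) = -2*a*k^3 + 2*a*k^2 + k^4 - k^3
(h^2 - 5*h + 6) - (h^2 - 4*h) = 6 - h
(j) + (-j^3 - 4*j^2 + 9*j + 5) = -j^3 - 4*j^2 + 10*j + 5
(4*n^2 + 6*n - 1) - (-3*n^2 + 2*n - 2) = 7*n^2 + 4*n + 1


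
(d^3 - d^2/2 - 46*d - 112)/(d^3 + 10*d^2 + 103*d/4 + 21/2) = 2*(d^2 - 4*d - 32)/(2*d^2 + 13*d + 6)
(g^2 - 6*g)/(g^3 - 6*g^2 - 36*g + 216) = g/(g^2 - 36)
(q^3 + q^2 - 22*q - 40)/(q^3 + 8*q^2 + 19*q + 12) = (q^2 - 3*q - 10)/(q^2 + 4*q + 3)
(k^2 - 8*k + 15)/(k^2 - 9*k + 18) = (k - 5)/(k - 6)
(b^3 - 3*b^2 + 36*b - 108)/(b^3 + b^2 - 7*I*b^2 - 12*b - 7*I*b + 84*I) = (b^2 + 36)/(b^2 + b*(4 - 7*I) - 28*I)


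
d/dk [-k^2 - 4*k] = -2*k - 4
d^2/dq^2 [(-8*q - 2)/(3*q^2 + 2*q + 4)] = 4*(-4*(3*q + 1)^2*(4*q + 1) + (36*q + 11)*(3*q^2 + 2*q + 4))/(3*q^2 + 2*q + 4)^3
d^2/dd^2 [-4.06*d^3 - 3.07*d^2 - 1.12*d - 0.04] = -24.36*d - 6.14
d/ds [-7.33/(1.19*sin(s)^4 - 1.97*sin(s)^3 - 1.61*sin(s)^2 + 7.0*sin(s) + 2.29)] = (34.8908*sin(s)^3 - 43.3203*sin(s)^2 - 23.6026*sin(s) + 51.31)*cos(s)/(1.19*sin(s)^4 - 1.97*sin(s)^3 - 1.61*sin(s)^2 + 7.0*sin(s) + 2.29)^2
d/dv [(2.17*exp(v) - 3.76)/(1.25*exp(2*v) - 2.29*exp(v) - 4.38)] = (-2.7125*exp(2*v) + 9.4*exp(v) - 18.115)*exp(v)/(1.5625*exp(4*v) - 5.725*exp(3*v) - 5.7059*exp(2*v) + 20.0604*exp(v) + 19.1844)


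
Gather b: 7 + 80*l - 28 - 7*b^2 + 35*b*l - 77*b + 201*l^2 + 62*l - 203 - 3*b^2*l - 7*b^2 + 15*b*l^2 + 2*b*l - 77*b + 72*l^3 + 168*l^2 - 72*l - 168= b^2*(-3*l - 14) + b*(15*l^2 + 37*l - 154) + 72*l^3 + 369*l^2 + 70*l - 392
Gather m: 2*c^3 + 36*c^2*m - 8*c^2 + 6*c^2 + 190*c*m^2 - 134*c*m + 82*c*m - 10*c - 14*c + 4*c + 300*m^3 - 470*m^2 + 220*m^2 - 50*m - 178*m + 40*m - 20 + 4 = 2*c^3 - 2*c^2 - 20*c + 300*m^3 + m^2*(190*c - 250) + m*(36*c^2 - 52*c - 188) - 16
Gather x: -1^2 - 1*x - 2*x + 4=3 - 3*x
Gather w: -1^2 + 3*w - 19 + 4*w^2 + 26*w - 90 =4*w^2 + 29*w - 110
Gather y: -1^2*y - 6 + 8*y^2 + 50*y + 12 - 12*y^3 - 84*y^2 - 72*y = -12*y^3 - 76*y^2 - 23*y + 6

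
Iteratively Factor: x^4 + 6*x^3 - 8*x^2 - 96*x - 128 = (x + 2)*(x^3 + 4*x^2 - 16*x - 64) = (x - 4)*(x + 2)*(x^2 + 8*x + 16) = (x - 4)*(x + 2)*(x + 4)*(x + 4)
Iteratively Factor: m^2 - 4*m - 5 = (m + 1)*(m - 5)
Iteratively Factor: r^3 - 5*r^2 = (r)*(r^2 - 5*r) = r*(r - 5)*(r)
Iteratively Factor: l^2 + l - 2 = (l - 1)*(l + 2)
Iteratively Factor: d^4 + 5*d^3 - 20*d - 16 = (d + 1)*(d^3 + 4*d^2 - 4*d - 16) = (d + 1)*(d + 4)*(d^2 - 4) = (d + 1)*(d + 2)*(d + 4)*(d - 2)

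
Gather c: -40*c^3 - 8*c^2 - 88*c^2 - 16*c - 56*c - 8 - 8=-40*c^3 - 96*c^2 - 72*c - 16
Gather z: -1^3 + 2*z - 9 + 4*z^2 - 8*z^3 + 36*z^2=-8*z^3 + 40*z^2 + 2*z - 10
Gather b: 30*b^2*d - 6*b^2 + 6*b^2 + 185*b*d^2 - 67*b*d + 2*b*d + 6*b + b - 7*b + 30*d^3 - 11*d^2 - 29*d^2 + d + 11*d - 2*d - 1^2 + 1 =30*b^2*d + b*(185*d^2 - 65*d) + 30*d^3 - 40*d^2 + 10*d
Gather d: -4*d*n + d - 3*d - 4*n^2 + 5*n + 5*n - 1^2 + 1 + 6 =d*(-4*n - 2) - 4*n^2 + 10*n + 6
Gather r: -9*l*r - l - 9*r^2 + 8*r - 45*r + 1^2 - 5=-l - 9*r^2 + r*(-9*l - 37) - 4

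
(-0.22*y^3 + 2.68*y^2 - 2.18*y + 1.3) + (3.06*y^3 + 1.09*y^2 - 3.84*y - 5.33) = 2.84*y^3 + 3.77*y^2 - 6.02*y - 4.03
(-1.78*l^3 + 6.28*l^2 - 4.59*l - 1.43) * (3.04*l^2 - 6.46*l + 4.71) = -5.4112*l^5 + 30.59*l^4 - 62.9062*l^3 + 54.883*l^2 - 12.3811*l - 6.7353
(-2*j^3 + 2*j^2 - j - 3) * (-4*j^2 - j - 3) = 8*j^5 - 6*j^4 + 8*j^3 + 7*j^2 + 6*j + 9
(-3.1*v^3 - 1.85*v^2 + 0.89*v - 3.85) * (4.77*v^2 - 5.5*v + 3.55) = -14.787*v^5 + 8.2255*v^4 + 3.4153*v^3 - 29.827*v^2 + 24.3345*v - 13.6675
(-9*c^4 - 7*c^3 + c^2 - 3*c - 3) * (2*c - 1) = -18*c^5 - 5*c^4 + 9*c^3 - 7*c^2 - 3*c + 3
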